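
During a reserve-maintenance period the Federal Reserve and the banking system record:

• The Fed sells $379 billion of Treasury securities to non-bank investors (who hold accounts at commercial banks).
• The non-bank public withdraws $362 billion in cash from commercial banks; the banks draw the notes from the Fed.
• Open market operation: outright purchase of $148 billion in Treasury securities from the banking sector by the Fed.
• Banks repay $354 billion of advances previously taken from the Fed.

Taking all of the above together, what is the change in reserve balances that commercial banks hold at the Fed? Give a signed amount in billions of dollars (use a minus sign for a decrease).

Asset sale (to non-banks) $379 billion: the non-bank buyers' banks settle from reserves → −$379B.
Currency withdrawal $362 billion: banks swap reserves for currency → −$362B.
OMO purchase (from banks) $148 billion: the Fed pays by crediting reserve accounts → +$148B.
Discount-window repayment $354 billion: repayment is debited from reserves → −$354B.
Net: −379 − 362 + 148 − 354 = -$947 billion.

-$947 billion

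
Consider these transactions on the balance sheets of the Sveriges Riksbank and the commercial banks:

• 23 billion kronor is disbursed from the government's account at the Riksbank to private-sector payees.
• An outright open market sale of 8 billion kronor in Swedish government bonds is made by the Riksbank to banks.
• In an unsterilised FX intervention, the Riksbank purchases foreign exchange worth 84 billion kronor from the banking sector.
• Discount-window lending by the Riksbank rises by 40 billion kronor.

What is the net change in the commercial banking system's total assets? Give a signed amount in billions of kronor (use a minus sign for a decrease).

+63 billion

Riksbank balance sheet:
  Assets:      Securities −8B, Loans to banks +40B, Foreign assets +84B
  Liabilities: Bank reserves +139B, Government deposits −23B
Commercial banking system:
  Assets:      Reserves at CB +139B, Securities +8B, Foreign assets −84B
  Liabilities: Checkable deposits +23B, Borrowings from CB +40B
Change in total bank assets = +63 billion.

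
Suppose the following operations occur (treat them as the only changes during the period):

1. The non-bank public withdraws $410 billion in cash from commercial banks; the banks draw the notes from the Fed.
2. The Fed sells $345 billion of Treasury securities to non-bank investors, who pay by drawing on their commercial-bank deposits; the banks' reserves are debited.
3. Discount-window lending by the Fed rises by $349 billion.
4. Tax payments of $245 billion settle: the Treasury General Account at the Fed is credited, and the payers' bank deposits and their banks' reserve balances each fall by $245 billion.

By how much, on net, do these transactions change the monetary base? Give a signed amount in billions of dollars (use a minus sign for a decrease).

Fed balance sheet:
  Assets:      Securities −$345B, Loans to banks +$349B
  Liabilities: Bank reserves −$651B, Currency in circulation +$410B, Government deposits +$245B
Monetary base = currency + reserves: +$410B + (−$651B) = -$241 billion.

-$241 billion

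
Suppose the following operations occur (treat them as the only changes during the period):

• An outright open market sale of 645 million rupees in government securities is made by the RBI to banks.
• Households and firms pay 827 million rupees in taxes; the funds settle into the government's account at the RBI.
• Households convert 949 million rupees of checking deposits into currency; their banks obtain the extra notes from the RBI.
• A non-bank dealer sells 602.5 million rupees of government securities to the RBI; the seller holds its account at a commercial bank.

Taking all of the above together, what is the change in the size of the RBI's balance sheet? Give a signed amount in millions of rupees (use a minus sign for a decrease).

-42.5 million

OMO sale (to banks) 645 million rupees: an RBI asset is shed → −645M.
Government account inflow 827 million rupees: only the composition of liabilities changes → 0.
Currency withdrawal 949 million rupees: only the composition of liabilities changes → 0.
Asset purchase (from non-banks) 602.5 million rupees: an RBI asset is acquired → +602.5M.
Net: −645 + 0 + 0 + 602.5 = -42.5 million.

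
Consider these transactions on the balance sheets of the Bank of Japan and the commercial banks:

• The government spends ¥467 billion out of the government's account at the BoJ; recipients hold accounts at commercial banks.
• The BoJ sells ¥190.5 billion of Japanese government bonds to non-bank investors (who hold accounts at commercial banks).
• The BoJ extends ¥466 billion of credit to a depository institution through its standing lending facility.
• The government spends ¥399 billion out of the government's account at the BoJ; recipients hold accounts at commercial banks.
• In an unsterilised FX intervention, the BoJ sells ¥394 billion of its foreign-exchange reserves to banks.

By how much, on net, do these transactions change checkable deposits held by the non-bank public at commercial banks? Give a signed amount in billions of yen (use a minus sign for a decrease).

Government spending ¥467 billion: non-bank counterparties' bank balances rise → +¥467B.
Asset sale (to non-banks) ¥190.5 billion: non-bank counterparties' bank balances fall → −¥190.5B.
Discount-window loan ¥466 billion: the counterparty is a bank, so public deposits are unchanged → 0.
Government spending ¥399 billion: non-bank counterparties' bank balances rise → +¥399B.
FX sale ¥394 billion: the counterparty is a bank, so public deposits are unchanged → 0.
Net: 467 − 190.5 + 0 + 399 + 0 = +¥675.5 billion.

+¥675.5 billion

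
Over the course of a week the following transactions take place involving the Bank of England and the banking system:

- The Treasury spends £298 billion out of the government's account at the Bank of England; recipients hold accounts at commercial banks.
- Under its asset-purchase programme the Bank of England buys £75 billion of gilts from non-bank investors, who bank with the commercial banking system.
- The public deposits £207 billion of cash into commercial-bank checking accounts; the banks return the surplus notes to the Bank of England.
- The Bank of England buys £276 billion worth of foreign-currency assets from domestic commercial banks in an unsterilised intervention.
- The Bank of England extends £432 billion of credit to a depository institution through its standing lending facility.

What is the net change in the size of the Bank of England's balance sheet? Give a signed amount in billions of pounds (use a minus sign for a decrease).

Bank of England balance sheet:
  Assets:      Securities +£75B, Loans to banks +£432B, Foreign assets +£276B
  Liabilities: Bank reserves +£1288B, Currency in circulation −£207B, Government deposits −£298B
Change in total Bank of England assets = +£783 billion.

+£783 billion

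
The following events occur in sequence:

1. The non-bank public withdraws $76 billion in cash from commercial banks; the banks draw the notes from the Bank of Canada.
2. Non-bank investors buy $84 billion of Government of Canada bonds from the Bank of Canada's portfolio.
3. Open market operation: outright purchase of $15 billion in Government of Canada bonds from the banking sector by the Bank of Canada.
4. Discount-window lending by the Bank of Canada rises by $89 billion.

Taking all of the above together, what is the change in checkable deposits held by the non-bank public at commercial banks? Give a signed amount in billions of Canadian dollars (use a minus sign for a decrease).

Currency withdrawal $76 billion: non-bank counterparties' bank balances fall → −$76B.
Asset sale (to non-banks) $84 billion: non-bank counterparties' bank balances fall → −$84B.
OMO purchase (from banks) $15 billion: the counterparty is a bank, so public deposits are unchanged → 0.
Discount-window loan $89 billion: the counterparty is a bank, so public deposits are unchanged → 0.
Net: −76 − 84 + 0 + 0 = -$160 billion.

-$160 billion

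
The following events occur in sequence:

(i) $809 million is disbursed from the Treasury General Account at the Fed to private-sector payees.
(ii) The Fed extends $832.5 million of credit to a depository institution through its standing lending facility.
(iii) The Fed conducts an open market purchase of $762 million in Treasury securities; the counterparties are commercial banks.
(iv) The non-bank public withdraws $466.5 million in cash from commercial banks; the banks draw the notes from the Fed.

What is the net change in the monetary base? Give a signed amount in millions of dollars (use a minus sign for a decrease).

+$2403.5 million

Government spending $809 million: a non-base liability converts back to reserves → +$809M.
Discount-window loan $832.5 million: Fed balance sheet expands → +$832.5M.
OMO purchase (from banks) $762 million: Fed balance sheet expands → +$762M.
Currency withdrawal $466.5 million: just a shift between currency and reserves — both are base money → 0.
Net: 809 + 832.5 + 762 + 0 = +$2403.5 million.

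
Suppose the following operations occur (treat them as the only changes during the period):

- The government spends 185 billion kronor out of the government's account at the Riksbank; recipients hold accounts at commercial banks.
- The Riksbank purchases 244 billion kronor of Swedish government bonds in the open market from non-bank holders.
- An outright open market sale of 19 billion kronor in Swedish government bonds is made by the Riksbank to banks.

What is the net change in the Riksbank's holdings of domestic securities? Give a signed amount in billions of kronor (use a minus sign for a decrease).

+225 billion

Government spending 185 billion kronor: the Riksbank's securities portfolio is untouched → 0.
Asset purchase (from non-banks) 244 billion kronor: securities added to the Riksbank's portfolio → +244B.
OMO sale (to banks) 19 billion kronor: securities removed from the Riksbank's portfolio → −19B.
Net: 0 + 244 − 19 = +225 billion.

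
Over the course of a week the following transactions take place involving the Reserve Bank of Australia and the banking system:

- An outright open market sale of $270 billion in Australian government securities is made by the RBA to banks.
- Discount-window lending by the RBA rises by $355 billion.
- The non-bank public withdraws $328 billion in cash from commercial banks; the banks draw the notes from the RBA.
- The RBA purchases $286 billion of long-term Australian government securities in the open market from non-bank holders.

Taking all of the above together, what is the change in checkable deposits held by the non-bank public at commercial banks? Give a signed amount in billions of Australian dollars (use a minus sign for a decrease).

OMO sale (to banks) $270 billion: the counterparty is a bank, so public deposits are unchanged → 0.
Discount-window loan $355 billion: the counterparty is a bank, so public deposits are unchanged → 0.
Currency withdrawal $328 billion: non-bank counterparties' bank balances fall → −$328B.
Asset purchase (from non-banks) $286 billion: non-bank counterparties' bank balances rise → +$286B.
Net: 0 + 0 − 328 + 286 = -$42 billion.

-$42 billion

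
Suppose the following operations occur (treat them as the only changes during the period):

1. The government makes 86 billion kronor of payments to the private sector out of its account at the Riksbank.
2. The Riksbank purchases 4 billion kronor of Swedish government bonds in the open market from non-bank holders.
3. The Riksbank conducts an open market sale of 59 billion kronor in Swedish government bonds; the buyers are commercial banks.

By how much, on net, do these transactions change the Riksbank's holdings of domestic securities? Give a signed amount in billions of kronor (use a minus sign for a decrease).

Riksbank balance sheet:
  Assets:      Securities −55B
  Liabilities: Bank reserves +31B, Government deposits −86B
So the change in the Riksbank's holdings of domestic securities is -55 billion.

-55 billion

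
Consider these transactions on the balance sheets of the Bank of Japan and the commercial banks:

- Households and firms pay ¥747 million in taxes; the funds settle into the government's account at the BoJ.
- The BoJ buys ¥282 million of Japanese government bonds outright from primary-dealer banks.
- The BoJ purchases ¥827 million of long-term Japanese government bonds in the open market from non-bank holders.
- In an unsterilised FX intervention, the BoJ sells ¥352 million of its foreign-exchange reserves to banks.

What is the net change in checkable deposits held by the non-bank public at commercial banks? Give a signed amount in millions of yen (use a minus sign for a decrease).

BoJ balance sheet:
  Assets:      Securities +¥1109M, Foreign assets −¥352M
  Liabilities: Bank reserves +¥10M, Government deposits +¥747M
Commercial banking system:
  Assets:      Reserves at CB +¥10M, Securities −¥282M, Foreign assets +¥352M
  Liabilities: Checkable deposits +¥80M
So the change in checkable deposits held by the non-bank public at commercial banks is +¥80 million.

+¥80 million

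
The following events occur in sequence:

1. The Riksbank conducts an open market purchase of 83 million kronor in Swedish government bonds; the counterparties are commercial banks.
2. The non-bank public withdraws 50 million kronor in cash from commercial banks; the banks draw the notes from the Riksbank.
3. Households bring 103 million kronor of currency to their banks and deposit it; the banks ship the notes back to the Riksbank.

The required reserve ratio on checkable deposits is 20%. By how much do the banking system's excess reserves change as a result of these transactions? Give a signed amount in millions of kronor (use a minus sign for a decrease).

+125.4 million

OMO purchase (from banks) 83 million kronor: reserves +83M, deposits 0.
Currency withdrawal 50 million kronor: reserves −50M, deposits −50M.
Currency deposit 103 million kronor: reserves +103M, deposits +103M.
Totals: Δreserves = +136M, Δdeposits = +53M.
Δrequired reserves = 20% × +53M = +10.6M.
Δexcess reserves = Δreserves − Δrequired = +136M − (+10.6M) = +125.4 million.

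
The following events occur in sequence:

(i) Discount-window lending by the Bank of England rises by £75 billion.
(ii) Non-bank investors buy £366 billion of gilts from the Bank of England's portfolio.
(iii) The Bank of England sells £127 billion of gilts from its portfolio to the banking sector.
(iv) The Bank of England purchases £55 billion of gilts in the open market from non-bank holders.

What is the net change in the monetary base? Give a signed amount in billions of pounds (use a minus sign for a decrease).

-£363 billion

Bank of England balance sheet:
  Assets:      Securities −£438B, Loans to banks +£75B
  Liabilities: Bank reserves −£363B
Commercial banking system:
  Assets:      Reserves at CB −£363B, Securities +£127B
  Liabilities: Checkable deposits −£311B, Borrowings from CB +£75B
Monetary base = currency + reserves: 0 + (−£363B) = -£363 billion.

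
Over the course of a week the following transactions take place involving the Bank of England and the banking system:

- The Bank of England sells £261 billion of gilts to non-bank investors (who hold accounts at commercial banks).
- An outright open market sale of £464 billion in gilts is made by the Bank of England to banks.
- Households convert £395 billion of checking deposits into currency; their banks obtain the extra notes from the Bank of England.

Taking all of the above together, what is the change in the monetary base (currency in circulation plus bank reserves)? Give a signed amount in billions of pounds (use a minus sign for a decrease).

Asset sale (to non-banks) £261 billion: Bank of England balance sheet contracts → −£261B.
OMO sale (to banks) £464 billion: Bank of England balance sheet contracts → −£464B.
Currency withdrawal £395 billion: just a shift between currency and reserves — both are base money → 0.
Net: −261 − 464 + 0 = -£725 billion.

-£725 billion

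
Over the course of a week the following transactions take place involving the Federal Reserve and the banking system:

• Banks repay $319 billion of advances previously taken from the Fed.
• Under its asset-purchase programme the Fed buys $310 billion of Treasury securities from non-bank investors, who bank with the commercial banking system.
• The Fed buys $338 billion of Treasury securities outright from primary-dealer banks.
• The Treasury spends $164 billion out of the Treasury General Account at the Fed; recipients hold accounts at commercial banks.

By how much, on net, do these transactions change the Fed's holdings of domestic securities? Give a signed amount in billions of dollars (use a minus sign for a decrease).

+$648 billion

Fed balance sheet:
  Assets:      Securities +$648B, Loans to banks −$319B
  Liabilities: Bank reserves +$493B, Government deposits −$164B
So the change in the Fed's holdings of domestic securities is +$648 billion.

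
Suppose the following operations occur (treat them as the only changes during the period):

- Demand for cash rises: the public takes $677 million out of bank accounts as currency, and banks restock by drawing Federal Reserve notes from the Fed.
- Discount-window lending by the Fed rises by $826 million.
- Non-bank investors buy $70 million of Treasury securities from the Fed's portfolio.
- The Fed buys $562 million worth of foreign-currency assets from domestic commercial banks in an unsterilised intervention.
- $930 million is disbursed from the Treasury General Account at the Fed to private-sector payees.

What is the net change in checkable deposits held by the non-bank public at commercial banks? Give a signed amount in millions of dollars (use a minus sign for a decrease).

+$183 million

Fed balance sheet:
  Assets:      Securities −$70M, Loans to banks +$826M, Foreign assets +$562M
  Liabilities: Bank reserves +$1571M, Currency in circulation +$677M, Government deposits −$930M
Commercial banking system:
  Assets:      Reserves at CB +$1571M, Foreign assets −$562M
  Liabilities: Checkable deposits +$183M, Borrowings from CB +$826M
So the change in checkable deposits held by the non-bank public at commercial banks is +$183 million.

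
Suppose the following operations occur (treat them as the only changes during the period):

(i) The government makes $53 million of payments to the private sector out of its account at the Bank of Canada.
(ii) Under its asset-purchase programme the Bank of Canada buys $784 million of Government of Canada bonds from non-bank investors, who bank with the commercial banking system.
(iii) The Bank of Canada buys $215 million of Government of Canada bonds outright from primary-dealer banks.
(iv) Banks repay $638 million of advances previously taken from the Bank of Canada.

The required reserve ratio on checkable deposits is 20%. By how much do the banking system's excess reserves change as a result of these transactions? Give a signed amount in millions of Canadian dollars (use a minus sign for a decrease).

+$246.6 million

Government spending $53 million: reserves +$53M, deposits +$53M.
Asset purchase (from non-banks) $784 million: reserves +$784M, deposits +$784M.
OMO purchase (from banks) $215 million: reserves +$215M, deposits 0.
Discount-window repayment $638 million: reserves −$638M, deposits 0.
Totals: Δreserves = +$414M, Δdeposits = +$837M.
Δrequired reserves = 20% × +$837M = +$167.4M.
Δexcess reserves = Δreserves − Δrequired = +$414M − (+$167.4M) = +$246.6 million.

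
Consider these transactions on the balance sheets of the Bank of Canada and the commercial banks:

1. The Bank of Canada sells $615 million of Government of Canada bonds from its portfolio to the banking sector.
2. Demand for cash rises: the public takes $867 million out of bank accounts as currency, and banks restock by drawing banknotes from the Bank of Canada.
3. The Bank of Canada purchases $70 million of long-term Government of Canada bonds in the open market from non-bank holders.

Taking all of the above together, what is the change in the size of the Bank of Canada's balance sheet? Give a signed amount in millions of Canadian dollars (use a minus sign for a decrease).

-$545 million

OMO sale (to banks) $615 million: a Bank of Canada asset is shed → −$615M.
Currency withdrawal $867 million: only the composition of liabilities changes → 0.
Asset purchase (from non-banks) $70 million: a Bank of Canada asset is acquired → +$70M.
Net: −615 + 0 + 70 = -$545 million.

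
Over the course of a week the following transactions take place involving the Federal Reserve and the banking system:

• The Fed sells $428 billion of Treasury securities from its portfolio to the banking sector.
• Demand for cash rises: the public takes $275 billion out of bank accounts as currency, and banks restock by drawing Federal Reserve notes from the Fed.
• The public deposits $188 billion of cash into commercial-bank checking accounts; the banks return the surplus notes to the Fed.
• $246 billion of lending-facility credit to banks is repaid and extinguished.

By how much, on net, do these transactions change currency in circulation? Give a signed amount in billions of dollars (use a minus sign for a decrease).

OMO sale (to banks) $428 billion: no currency enters or leaves circulation → 0.
Currency withdrawal $275 billion: notes leave the central bank → +$275B.
Currency deposit $188 billion: notes return to the central bank → −$188B.
Discount-window repayment $246 billion: no currency enters or leaves circulation → 0.
Net: 0 + 275 − 188 + 0 = +$87 billion.

+$87 billion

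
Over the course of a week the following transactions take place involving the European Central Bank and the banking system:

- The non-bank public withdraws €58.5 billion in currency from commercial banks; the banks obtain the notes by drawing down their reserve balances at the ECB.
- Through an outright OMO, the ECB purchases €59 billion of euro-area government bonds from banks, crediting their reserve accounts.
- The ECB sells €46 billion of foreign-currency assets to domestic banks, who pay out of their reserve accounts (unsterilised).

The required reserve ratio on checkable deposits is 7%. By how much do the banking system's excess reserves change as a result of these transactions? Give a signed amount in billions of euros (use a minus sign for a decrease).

-€41.405 billion

Currency withdrawal €58.5 billion: reserves −€58.5B, deposits −€58.5B.
OMO purchase (from banks) €59 billion: reserves +€59B, deposits 0.
FX sale €46 billion: reserves −€46B, deposits 0.
Totals: Δreserves = −€45.5B, Δdeposits = −€58.5B.
Δrequired reserves = 7% × −€58.5B = −€4.095B.
Δexcess reserves = Δreserves − Δrequired = −€45.5B − (−€4.095B) = -€41.405 billion.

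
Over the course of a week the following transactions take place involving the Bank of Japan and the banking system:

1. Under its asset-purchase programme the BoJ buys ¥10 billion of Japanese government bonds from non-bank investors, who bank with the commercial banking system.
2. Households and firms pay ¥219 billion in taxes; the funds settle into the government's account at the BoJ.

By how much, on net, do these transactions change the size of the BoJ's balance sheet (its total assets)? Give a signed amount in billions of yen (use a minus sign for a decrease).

+¥10 billion

BoJ balance sheet:
  Assets:      Securities +¥10B
  Liabilities: Bank reserves −¥209B, Government deposits +¥219B
Change in total BoJ assets = +¥10 billion.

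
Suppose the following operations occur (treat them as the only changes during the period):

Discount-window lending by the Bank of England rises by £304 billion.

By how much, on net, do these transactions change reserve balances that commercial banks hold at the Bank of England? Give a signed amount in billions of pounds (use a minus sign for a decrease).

Discount-window loan £304 billion: the loan is credited to the bank's reserve account → +£304B.

+£304 billion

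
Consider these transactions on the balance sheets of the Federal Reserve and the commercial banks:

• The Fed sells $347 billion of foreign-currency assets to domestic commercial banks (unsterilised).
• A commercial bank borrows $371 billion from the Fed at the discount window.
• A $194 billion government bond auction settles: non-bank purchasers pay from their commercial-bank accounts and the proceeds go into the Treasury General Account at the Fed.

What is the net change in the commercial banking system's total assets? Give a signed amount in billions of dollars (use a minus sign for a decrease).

+$177 billion

Fed balance sheet:
  Assets:      Loans to banks +$371B, Foreign assets −$347B
  Liabilities: Bank reserves −$170B, Government deposits +$194B
Commercial banking system:
  Assets:      Reserves at CB −$170B, Foreign assets +$347B
  Liabilities: Checkable deposits −$194B, Borrowings from CB +$371B
Change in total bank assets = +$177 billion.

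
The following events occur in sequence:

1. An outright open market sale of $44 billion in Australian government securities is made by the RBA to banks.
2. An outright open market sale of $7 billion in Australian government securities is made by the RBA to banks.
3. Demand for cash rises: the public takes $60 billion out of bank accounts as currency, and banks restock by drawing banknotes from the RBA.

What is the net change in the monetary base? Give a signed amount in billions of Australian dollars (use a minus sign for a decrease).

-$51 billion

RBA balance sheet:
  Assets:      Securities −$51B
  Liabilities: Bank reserves −$111B, Currency in circulation +$60B
Commercial banking system:
  Assets:      Reserves at CB −$111B, Securities +$51B
  Liabilities: Checkable deposits −$60B
Monetary base = currency + reserves: +$60B + (−$111B) = -$51 billion.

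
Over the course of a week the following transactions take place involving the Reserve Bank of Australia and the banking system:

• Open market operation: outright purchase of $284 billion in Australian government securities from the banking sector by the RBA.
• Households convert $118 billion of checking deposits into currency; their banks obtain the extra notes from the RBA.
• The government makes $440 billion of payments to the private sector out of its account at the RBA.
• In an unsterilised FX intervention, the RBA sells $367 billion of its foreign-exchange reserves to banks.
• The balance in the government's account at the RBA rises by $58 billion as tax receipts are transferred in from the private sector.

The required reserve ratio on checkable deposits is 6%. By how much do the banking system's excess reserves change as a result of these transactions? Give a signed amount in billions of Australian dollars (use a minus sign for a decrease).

OMO purchase (from banks) $284 billion: reserves +$284B, deposits 0.
Currency withdrawal $118 billion: reserves −$118B, deposits −$118B.
Government spending $440 billion: reserves +$440B, deposits +$440B.
FX sale $367 billion: reserves −$367B, deposits 0.
Government account inflow $58 billion: reserves −$58B, deposits −$58B.
Totals: Δreserves = +$181B, Δdeposits = +$264B.
Δrequired reserves = 6% × +$264B = +$15.84B.
Δexcess reserves = Δreserves − Δrequired = +$181B − (+$15.84B) = +$165.16 billion.

+$165.16 billion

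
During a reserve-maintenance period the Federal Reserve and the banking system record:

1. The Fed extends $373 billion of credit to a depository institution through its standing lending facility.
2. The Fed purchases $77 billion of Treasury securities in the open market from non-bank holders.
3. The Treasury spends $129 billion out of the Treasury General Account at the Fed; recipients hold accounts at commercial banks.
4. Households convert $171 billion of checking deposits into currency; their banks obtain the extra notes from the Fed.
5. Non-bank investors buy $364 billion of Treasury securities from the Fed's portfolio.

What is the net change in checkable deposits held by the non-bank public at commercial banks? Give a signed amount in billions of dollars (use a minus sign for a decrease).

Fed balance sheet:
  Assets:      Securities −$287B, Loans to banks +$373B
  Liabilities: Bank reserves +$44B, Currency in circulation +$171B, Government deposits −$129B
Commercial banking system:
  Assets:      Reserves at CB +$44B
  Liabilities: Checkable deposits −$329B, Borrowings from CB +$373B
So the change in checkable deposits held by the non-bank public at commercial banks is -$329 billion.

-$329 billion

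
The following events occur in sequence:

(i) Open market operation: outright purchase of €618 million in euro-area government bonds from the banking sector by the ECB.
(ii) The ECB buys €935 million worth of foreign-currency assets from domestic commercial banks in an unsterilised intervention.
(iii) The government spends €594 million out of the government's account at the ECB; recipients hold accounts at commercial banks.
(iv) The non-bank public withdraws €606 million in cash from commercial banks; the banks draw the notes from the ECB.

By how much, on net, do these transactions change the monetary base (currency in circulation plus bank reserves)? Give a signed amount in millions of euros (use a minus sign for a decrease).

+€2147 million

OMO purchase (from banks) €618 million: ECB balance sheet expands → +€618M.
FX purchase €935 million: ECB balance sheet expands → +€935M.
Government spending €594 million: a non-base liability converts back to reserves → +€594M.
Currency withdrawal €606 million: just a shift between currency and reserves — both are base money → 0.
Net: 618 + 935 + 594 + 0 = +€2147 million.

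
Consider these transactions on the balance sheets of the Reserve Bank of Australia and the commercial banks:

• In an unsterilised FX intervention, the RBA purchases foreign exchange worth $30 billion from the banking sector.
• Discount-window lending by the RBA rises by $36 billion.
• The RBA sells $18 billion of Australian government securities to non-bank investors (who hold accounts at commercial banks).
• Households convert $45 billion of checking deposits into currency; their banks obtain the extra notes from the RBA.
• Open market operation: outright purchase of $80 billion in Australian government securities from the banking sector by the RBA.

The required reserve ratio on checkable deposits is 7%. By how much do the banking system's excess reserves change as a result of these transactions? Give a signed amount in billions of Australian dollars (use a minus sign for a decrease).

FX purchase $30 billion: reserves +$30B, deposits 0.
Discount-window loan $36 billion: reserves +$36B, deposits 0.
Asset sale (to non-banks) $18 billion: reserves −$18B, deposits −$18B.
Currency withdrawal $45 billion: reserves −$45B, deposits −$45B.
OMO purchase (from banks) $80 billion: reserves +$80B, deposits 0.
Totals: Δreserves = +$83B, Δdeposits = −$63B.
Δrequired reserves = 7% × −$63B = −$4.41B.
Δexcess reserves = Δreserves − Δrequired = +$83B − (−$4.41B) = +$87.41 billion.

+$87.41 billion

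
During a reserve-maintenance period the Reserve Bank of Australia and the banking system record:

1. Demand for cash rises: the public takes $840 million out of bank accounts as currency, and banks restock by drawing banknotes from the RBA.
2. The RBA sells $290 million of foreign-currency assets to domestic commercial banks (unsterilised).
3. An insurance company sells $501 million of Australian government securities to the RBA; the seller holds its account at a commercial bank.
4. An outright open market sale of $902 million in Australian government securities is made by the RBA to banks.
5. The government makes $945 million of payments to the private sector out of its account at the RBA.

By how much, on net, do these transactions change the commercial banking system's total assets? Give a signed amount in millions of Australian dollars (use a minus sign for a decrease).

RBA balance sheet:
  Assets:      Securities −$401M, Foreign assets −$290M
  Liabilities: Bank reserves −$586M, Currency in circulation +$840M, Government deposits −$945M
Commercial banking system:
  Assets:      Reserves at CB −$586M, Securities +$902M, Foreign assets +$290M
  Liabilities: Checkable deposits +$606M
Change in total bank assets = +$606 million.

+$606 million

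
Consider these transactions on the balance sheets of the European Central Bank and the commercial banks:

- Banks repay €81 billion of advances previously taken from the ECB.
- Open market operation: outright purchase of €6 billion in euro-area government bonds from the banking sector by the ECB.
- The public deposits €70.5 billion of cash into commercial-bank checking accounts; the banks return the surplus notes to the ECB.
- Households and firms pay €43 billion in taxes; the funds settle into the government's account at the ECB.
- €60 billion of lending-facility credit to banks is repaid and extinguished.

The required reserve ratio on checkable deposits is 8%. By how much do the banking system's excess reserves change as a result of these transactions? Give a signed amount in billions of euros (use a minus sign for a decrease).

Discount-window repayment €81 billion: reserves −€81B, deposits 0.
OMO purchase (from banks) €6 billion: reserves +€6B, deposits 0.
Currency deposit €70.5 billion: reserves +€70.5B, deposits +€70.5B.
Government account inflow €43 billion: reserves −€43B, deposits −€43B.
Discount-window repayment €60 billion: reserves −€60B, deposits 0.
Totals: Δreserves = −€107.5B, Δdeposits = +€27.5B.
Δrequired reserves = 8% × +€27.5B = +€2.2B.
Δexcess reserves = Δreserves − Δrequired = −€107.5B − (+€2.2B) = -€109.7 billion.

-€109.7 billion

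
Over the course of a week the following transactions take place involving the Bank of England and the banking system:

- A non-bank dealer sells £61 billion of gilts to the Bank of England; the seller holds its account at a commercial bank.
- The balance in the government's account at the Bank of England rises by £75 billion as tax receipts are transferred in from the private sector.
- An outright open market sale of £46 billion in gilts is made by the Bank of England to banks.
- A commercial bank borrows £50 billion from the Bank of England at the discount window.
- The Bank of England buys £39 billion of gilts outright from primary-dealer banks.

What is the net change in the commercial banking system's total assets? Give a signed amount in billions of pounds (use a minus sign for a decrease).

+£36 billion

Asset purchase (from non-banks) £61 billion: bank balance sheets expand → +£61B.
Government account inflow £75 billion: bank balance sheets shrink → −£75B.
OMO sale (to banks) £46 billion: just an asset swap on bank balance sheets → 0.
Discount-window loan £50 billion: bank balance sheets expand → +£50B.
OMO purchase (from banks) £39 billion: just an asset swap on bank balance sheets → 0.
Net: 61 − 75 + 0 + 50 + 0 = +£36 billion.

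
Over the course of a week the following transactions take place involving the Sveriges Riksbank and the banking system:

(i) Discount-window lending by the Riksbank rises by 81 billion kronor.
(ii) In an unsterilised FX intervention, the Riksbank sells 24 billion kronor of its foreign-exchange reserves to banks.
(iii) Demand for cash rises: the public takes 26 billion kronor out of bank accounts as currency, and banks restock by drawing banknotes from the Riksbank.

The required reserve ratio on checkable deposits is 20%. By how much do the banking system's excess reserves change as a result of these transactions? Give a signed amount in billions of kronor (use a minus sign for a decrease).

Discount-window loan 81 billion kronor: reserves +81B, deposits 0.
FX sale 24 billion kronor: reserves −24B, deposits 0.
Currency withdrawal 26 billion kronor: reserves −26B, deposits −26B.
Totals: Δreserves = +31B, Δdeposits = −26B.
Δrequired reserves = 20% × −26B = −5.2B.
Δexcess reserves = Δreserves − Δrequired = +31B − (−5.2B) = +36.2 billion.

+36.2 billion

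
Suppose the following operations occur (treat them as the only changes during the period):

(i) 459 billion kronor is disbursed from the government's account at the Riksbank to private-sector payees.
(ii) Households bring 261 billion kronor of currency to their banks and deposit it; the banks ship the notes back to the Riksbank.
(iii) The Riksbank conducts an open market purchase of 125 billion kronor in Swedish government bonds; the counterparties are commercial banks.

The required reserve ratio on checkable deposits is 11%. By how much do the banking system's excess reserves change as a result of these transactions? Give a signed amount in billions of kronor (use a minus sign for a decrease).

+765.8 billion

Government spending 459 billion kronor: reserves +459B, deposits +459B.
Currency deposit 261 billion kronor: reserves +261B, deposits +261B.
OMO purchase (from banks) 125 billion kronor: reserves +125B, deposits 0.
Totals: Δreserves = +845B, Δdeposits = +720B.
Δrequired reserves = 11% × +720B = +79.2B.
Δexcess reserves = Δreserves − Δrequired = +845B − (+79.2B) = +765.8 billion.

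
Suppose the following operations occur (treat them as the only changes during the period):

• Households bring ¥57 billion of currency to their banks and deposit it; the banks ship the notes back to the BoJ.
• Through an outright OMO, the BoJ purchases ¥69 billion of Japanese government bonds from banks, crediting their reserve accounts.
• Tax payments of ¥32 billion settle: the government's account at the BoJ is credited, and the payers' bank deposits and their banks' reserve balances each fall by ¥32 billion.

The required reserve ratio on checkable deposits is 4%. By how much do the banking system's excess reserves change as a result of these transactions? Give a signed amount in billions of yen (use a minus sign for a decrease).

+¥93 billion

Currency deposit ¥57 billion: reserves +¥57B, deposits +¥57B.
OMO purchase (from banks) ¥69 billion: reserves +¥69B, deposits 0.
Government account inflow ¥32 billion: reserves −¥32B, deposits −¥32B.
Totals: Δreserves = +¥94B, Δdeposits = +¥25B.
Δrequired reserves = 4% × +¥25B = +¥1B.
Δexcess reserves = Δreserves − Δrequired = +¥94B − (+¥1B) = +¥93 billion.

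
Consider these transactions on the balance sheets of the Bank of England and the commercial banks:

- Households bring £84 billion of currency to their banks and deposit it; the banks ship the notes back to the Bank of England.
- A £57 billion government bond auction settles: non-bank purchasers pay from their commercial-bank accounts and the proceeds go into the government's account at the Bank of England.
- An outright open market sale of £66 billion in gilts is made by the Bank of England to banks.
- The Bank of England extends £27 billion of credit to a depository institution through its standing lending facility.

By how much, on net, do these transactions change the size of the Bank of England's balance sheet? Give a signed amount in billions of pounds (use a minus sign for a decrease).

Bank of England balance sheet:
  Assets:      Securities −£66B, Loans to banks +£27B
  Liabilities: Bank reserves −£12B, Currency in circulation −£84B, Government deposits +£57B
Commercial banking system:
  Assets:      Reserves at CB −£12B, Securities +£66B
  Liabilities: Checkable deposits +£27B, Borrowings from CB +£27B
Change in total Bank of England assets = -£39 billion.

-£39 billion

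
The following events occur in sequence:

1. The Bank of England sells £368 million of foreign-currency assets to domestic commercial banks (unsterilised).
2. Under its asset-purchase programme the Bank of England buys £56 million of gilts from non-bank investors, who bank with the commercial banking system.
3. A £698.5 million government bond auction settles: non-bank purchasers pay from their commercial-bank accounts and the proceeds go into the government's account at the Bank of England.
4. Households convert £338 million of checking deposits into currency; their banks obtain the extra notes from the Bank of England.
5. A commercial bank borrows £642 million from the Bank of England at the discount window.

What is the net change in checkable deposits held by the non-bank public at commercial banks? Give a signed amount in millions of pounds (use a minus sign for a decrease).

Bank of England balance sheet:
  Assets:      Securities +£56M, Loans to banks +£642M, Foreign assets −£368M
  Liabilities: Bank reserves −£706.5M, Currency in circulation +£338M, Government deposits +£698.5M
Commercial banking system:
  Assets:      Reserves at CB −£706.5M, Foreign assets +£368M
  Liabilities: Checkable deposits −£980.5M, Borrowings from CB +£642M
So the change in checkable deposits held by the non-bank public at commercial banks is -£980.5 million.

-£980.5 million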